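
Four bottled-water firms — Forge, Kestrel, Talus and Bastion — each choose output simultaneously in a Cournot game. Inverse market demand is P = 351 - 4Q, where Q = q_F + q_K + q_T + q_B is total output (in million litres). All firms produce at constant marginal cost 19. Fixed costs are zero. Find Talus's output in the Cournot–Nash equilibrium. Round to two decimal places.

Each firm earns π_i = (351 - 4Q)q_i - 19q_i.
First-order condition (treating rivals' output as given): 332 - 8q_i - 4·Σ_{j≠i} q_j = 0.
By symmetry each firm produces the same amount; substituting Σ_{j≠i} q_j = 3q_i yields q_i = 332/20 = 83/5.

16.60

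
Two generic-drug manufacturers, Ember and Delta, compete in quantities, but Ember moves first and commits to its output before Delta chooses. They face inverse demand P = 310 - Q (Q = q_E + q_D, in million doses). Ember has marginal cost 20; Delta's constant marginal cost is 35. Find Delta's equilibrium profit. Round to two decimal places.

Solve by backward induction. Given q_E, the follower Delta maximises π_D = (310 - q_E - q_D)q_D - 35q_D.
∂π_D/∂q_D = 275 - q_E - 2q_D = 0 gives the reaction function q_D = (275 - q_E)/2.
The leader anticipates this reaction. Substituting into P = 310 - Q gives P = 345/2 - (1/2)q_E, so π_E = (345/2 - (1/2)q_E)q_E - 20q_E.
Leader FOC: 305/2 - q_E = 0, so q_E = 305/2.
Then q_D = (275 - 305/2)/2 = 245/4.
Price P = 310 - 855/4 = 385/4.
Delta's profit: (385/4 - 35)·(245/4) = 3751.5625.

3751.56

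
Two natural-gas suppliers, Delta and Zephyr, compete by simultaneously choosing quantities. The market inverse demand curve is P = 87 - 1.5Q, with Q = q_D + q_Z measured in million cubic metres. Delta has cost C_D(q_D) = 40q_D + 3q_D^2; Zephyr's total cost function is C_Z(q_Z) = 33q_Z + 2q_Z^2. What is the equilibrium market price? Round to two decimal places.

Delta's profit: π_D = (87 - 1.5Q)q_D - (40q_D + 3q_D²). Setting ∂π_D/∂q_D = 0: 47 - 9q_D - (3/2)(q_Z) = 0.
Zephyr's first-order condition: 54 - 7q_Z - (3/2)(q_D) = 0.
So q_D = (47 - (3/2)q_Z)/9 and q_Z = (54 - (3/2)q_D)/7.
Solving the pair: q_D = 4.0823, q_Z = 554/81.
Total output Q = 10.9218, so price P = 87 - (3/2)·10.9218 = 70.6173.

70.62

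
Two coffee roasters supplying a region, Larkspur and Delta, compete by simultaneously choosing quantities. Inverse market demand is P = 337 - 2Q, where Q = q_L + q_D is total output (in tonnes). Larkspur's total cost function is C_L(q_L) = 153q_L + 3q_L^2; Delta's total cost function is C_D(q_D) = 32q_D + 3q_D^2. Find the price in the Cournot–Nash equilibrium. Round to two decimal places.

255.50

Larkspur's profit: π_L = (337 - 2Q)q_L - (153q_L + 3q_L²). Setting ∂π_L/∂q_L = 0: 184 - 10q_L - 2(q_D) = 0.
Delta's first-order condition: 305 - 10q_D - 2(q_L) = 0.
So q_L = (184 - 2q_D)/10 and q_D = (305 - 2q_L)/10.
Substituting one into the other gives q_L = 205/16 and q_D = 447/16.
Total output Q = 163/4, so price P = 337 - 2·(163/4) = 511/2.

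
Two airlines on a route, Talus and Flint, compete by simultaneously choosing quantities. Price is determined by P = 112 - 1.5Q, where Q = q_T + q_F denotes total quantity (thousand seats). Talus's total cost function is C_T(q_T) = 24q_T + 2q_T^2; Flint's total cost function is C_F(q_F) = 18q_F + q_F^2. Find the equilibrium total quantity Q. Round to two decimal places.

Talus's profit: π_T = (112 - 1.5Q)q_T - (24q_T + 2q_T²). Setting ∂π_T/∂q_T = 0: 88 - 7q_T - (3/2)(q_F) = 0.
Flint's first-order condition: 94 - 5q_F - (3/2)(q_T) = 0.
Best responses: q_T = (88 - (3/2)q_F)/7, q_F = (94 - (3/2)q_T)/5.
Substituting one into the other gives q_T = 1196/131 and q_F = 16.0611.
Total output Q = 1196/131 + 16.0611 = 25.1908.

25.19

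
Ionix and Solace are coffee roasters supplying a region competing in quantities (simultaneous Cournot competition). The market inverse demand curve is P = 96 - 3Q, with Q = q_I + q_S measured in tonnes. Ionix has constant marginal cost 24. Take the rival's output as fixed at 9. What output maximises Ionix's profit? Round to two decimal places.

With the rival's output fixed at 9, Ionix's profit is π_I = (96 - 3·9 - 3q_I)q_I - (24q_I) = (69 - 3q_I)q_I - (24q_I).
∂π_I/∂q_I = 45 - 6q_I = 0, so q_I = 15/2.

7.50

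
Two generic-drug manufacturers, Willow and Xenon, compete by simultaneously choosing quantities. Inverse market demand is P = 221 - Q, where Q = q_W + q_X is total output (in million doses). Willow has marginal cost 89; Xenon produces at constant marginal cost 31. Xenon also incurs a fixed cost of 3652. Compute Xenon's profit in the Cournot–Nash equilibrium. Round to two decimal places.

3181.78

Willow's profit: π_W = (221 - Q)q_W - (89q_W). Setting ∂π_W/∂q_W = 0: 132 - 2q_W - (q_X) = 0.
Xenon's first-order condition: 190 - 2q_X - (q_W) = 0.
So q_W = (132 - q_X)/2 and q_X = (190 - q_W)/2.
Substituting one into the other gives q_W = 74/3 and q_X = 248/3.
Price P = 221 - 322/3 = 341/3.
Xenon's profit: (341/3 - 31)·(248/3) - 3652 = 3181.7778.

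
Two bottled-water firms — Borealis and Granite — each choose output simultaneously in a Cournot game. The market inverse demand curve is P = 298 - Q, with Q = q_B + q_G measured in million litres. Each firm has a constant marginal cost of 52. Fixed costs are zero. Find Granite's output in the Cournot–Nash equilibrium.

Each firm earns π_i = (298 - Q)q_i - 52q_i.
Setting ∂π_i/∂q_i = 0 with rivals' quantities fixed: 246 - 2q_i - q_j = 0.
With identical firms every q_j equals q_i, so q_j = q_i and 246 = 3q_i, giving q_i = 82.

82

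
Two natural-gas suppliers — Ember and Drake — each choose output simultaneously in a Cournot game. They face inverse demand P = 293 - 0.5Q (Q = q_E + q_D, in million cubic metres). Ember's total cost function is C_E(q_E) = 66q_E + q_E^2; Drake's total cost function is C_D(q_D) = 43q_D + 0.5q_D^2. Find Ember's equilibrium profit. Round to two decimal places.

4910.74

Ember's profit: π_E = (293 - 0.5Q)q_E - (66q_E + q_E²). Setting ∂π_E/∂q_E = 0: 227 - 3q_E - (1/2)(q_D) = 0.
Drake's first-order condition: 250 - 2q_D - (1/2)(q_E) = 0.
So q_E = (227 - (1/2)q_D)/3 and q_D = (250 - (1/2)q_E)/2.
Substituting one into the other gives q_E = 1316/23 and q_D = 110.6957.
Price P = 293 - (1/2)·167.9130 = 209.0435.
Ember's profit: 209.0435·(1316/23) - 66·(1316/23) - (1316/23)² = 4910.7448.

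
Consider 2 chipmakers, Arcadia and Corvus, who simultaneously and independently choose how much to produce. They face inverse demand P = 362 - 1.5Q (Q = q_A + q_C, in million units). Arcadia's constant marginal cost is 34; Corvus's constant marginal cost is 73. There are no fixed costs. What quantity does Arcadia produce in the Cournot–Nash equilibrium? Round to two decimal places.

Arcadia's profit: π_A = (362 - 1.5Q)q_A - (34q_A). Setting ∂π_A/∂q_A = 0: 328 - 3q_A - (3/2)(q_C) = 0.
Corvus's profit: π_C = (362 - 1.5Q)q_C - (73q_C). Setting ∂π_C/∂q_C = 0: 289 - 3q_C - (3/2)(q_A) = 0.
Best responses: q_A = (328 - (3/2)q_C)/3, q_C = (289 - (3/2)q_A)/3.
Substituting one into the other gives q_A = 734/9 and q_C = 500/9.

81.56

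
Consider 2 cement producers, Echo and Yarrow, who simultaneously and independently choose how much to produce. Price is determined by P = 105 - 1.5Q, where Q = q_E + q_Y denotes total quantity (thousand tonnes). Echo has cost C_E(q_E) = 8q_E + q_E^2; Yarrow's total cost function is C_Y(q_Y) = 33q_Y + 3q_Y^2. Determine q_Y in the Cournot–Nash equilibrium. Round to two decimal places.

Echo's profit: π_E = (105 - 1.5Q)q_E - (8q_E + q_E²). Setting ∂π_E/∂q_E = 0: 97 - 5q_E - (3/2)(q_Y) = 0.
Yarrow's first-order condition: 72 - 9q_Y - (3/2)(q_E) = 0.
Best responses: q_E = (97 - (3/2)q_Y)/5, q_Y = (72 - (3/2)q_E)/9.
Substituting one into the other gives q_E = 340/19 and q_Y = 286/57.

5.02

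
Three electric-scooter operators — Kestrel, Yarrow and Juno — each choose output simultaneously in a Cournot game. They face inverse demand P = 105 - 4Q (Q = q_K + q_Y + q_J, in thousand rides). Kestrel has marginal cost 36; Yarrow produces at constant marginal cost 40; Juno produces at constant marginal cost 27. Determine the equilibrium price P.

52

Kestrel's profit: π_K = (105 - 4Q)q_K - (36q_K). Setting ∂π_K/∂q_K = 0: 69 - 8q_K - 4(q_Y + q_J) = 0.
Yarrow's first-order condition: 65 - 8q_Y - 4(q_K + q_J) = 0.
Juno's profit: π_J = (105 - 4Q)q_J - (27q_J). Setting ∂π_J/∂q_J = 0: 78 - 8q_J - 4(q_K + q_Y) = 0.
Adding the 3 first-order conditions: 212 − 16Q = 0, so Q = 53/4.
Back-substituting: q_K = (69 − 53)/4 = 4, q_Y = (65 − 53)/4 = 3, q_J = (78 − 53)/4 = 25/4.
Total output Q = 53/4, so price P = 105 - 4·(53/4) = 52.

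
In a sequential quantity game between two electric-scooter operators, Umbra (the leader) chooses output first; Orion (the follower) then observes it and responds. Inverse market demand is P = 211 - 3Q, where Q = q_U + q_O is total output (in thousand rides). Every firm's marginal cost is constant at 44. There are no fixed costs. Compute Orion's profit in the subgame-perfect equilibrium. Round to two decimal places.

The follower Orion best-responds to any q_U: π_O = (211 - 3Q)q_O - 44q_O.
∂π_O/∂q_O = 167 - 3q_U - 6q_O = 0 gives the reaction function q_O = (167 - 3q_U)/6.
The leader anticipates this reaction. Substituting into P = 211 - 3Q gives P = 255/2 - (3/2)q_U, so π_U = (255/2 - (3/2)q_U)q_U - 44q_U.
Leader FOC: 167/2 - 3q_U = 0, so q_U = 167/6.
Then q_O = (167 - 3·(167/6))/6 = 167/12.
Price P = 211 - 3·(167/4) = 343/4.
Orion's profit: (343/4 - 44)·(167/12) = 581.0208.

581.02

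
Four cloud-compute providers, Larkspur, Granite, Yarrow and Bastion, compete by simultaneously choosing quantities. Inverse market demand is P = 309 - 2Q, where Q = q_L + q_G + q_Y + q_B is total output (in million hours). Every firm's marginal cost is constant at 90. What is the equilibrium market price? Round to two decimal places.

A representative firm's profit is π_i = q_i(309 - 2Q) - 90q_i.
Setting ∂π_i/∂q_i = 0 with rivals' quantities fixed: 219 - 4q_i - 2·Σ_{j≠i} q_j = 0.
With identical firms every q_j equals q_i, so Σ_{j≠i} q_j = 3q_i and 219 = 10q_i, giving q_i = 219/10.
Total output Q = 438/5, so price P = 309 - 2·(438/5) = 669/5.

133.80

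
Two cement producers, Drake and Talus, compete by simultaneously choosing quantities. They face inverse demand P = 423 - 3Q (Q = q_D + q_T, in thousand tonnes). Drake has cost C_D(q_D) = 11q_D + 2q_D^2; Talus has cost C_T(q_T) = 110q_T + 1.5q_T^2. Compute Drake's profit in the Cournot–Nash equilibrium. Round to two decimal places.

5843.13

Drake's profit: π_D = (423 - 3Q)q_D - (11q_D + 2q_D²). Setting ∂π_D/∂q_D = 0: 412 - 10q_D - 3(q_T) = 0.
Talus's first-order condition: 313 - 9q_T - 3(q_D) = 0.
Rearranging gives the reaction functions q_D = (412 - 3q_T)/10 and q_T = (313 - 3q_D)/9.
Substituting one into the other gives q_D = 923/27 and q_T = 1894/81.
Price P = 423 - 3·57.5679 = 250.2963.
Drake's profit: 250.2963·(923/27) - 11·(923/27) - 2(923/27)² = 5843.1344.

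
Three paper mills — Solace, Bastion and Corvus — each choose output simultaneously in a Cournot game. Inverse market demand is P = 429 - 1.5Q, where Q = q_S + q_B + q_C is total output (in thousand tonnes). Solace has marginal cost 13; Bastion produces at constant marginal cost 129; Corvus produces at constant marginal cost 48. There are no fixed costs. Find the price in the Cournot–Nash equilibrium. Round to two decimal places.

154.75

Solace's profit: π_S = (429 - 1.5Q)q_S - (13q_S). Setting ∂π_S/∂q_S = 0: 416 - 3q_S - (3/2)(q_B + q_C) = 0.
Bastion's profit: π_B = (429 - 1.5Q)q_B - (129q_B). Setting ∂π_B/∂q_B = 0: 300 - 3q_B - (3/2)(q_S + q_C) = 0.
Corvus's first-order condition: 381 - 3q_C - (3/2)(q_S + q_B) = 0.
Summing all 3 equations gives 1097 − 6Q = 0, hence Q = 1097/6.
Back-substituting: q_S = (416 − 1097/4)/(3/2) = 189/2, q_B = (300 − 1097/4)/(3/2) = 103/6, q_C = (381 − 1097/4)/(3/2) = 427/6.
Total output Q = 1097/6, so price P = 429 - (3/2)·(1097/6) = 619/4.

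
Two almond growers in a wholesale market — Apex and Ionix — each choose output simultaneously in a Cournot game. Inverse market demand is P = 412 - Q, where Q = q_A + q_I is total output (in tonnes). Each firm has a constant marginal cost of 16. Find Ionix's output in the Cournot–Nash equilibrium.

Each firm earns π_i = (412 - Q)q_i - 16q_i.
First-order condition (treating rivals' output as given): 396 - 2q_i - q_j = 0.
With identical firms every q_j equals q_i, so q_j = q_i and 396 = 3q_i, giving q_i = 132.

132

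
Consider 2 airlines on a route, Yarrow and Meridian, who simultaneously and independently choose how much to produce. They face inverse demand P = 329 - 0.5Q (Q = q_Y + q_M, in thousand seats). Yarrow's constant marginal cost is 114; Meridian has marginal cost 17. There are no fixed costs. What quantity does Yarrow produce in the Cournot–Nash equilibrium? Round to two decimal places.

Yarrow's profit: π_Y = (329 - 0.5Q)q_Y - (114q_Y). Setting ∂π_Y/∂q_Y = 0: 215 - q_Y - (1/2)(q_M) = 0.
Meridian's first-order condition: 312 - q_M - (1/2)(q_Y) = 0.
Rearranging gives the reaction functions q_Y = (215 - (1/2)q_M) and q_M = (312 - (1/2)q_Y).
Solving the pair: q_Y = 236/3, q_M = 818/3.

78.67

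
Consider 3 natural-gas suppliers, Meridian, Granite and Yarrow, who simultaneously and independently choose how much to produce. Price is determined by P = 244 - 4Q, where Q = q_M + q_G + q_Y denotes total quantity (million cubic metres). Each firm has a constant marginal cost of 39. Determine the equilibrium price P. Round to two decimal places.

90.25

Each firm earns π_i = (244 - 4Q)q_i - 39q_i.
First-order condition (treating rivals' output as given): 205 - 8q_i - 4·Σ_{j≠i} q_j = 0.
With identical firms every q_j equals q_i, so Σ_{j≠i} q_j = 2q_i and 205 = 16q_i, giving q_i = 205/16.
Total output Q = 615/16, so price P = 244 - 4·(615/16) = 361/4.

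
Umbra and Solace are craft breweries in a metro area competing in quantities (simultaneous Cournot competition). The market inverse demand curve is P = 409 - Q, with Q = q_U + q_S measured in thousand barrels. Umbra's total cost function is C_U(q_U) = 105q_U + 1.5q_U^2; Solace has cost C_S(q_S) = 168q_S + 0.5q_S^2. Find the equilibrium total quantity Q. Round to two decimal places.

112.29

Umbra's profit: π_U = (409 - Q)q_U - (105q_U + (3/2)q_U²). Setting ∂π_U/∂q_U = 0: 304 - 5q_U - (q_S) = 0.
Solace's profit: π_S = (409 - Q)q_S - (168q_S + (1/2)q_S²). Setting ∂π_S/∂q_S = 0: 241 - 3q_S - (q_U) = 0.
Best responses: q_U = (304 - q_S)/5, q_S = (241 - q_U)/3.
Solving the pair: q_U = 671/14, q_S = 901/14.
Total output Q = 671/14 + 901/14 = 786/7.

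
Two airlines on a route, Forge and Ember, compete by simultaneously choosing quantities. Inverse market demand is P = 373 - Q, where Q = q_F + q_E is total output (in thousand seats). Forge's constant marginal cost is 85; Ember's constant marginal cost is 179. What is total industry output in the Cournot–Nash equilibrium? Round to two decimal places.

160.67

Forge's profit: π_F = (373 - Q)q_F - (85q_F). Setting ∂π_F/∂q_F = 0: 288 - 2q_F - (q_E) = 0.
Ember's first-order condition: 194 - 2q_E - (q_F) = 0.
Rearranging gives the reaction functions q_F = (288 - q_E)/2 and q_E = (194 - q_F)/2.
Substituting one into the other gives q_F = 382/3 and q_E = 100/3.
Total output Q = 382/3 + 100/3 = 482/3.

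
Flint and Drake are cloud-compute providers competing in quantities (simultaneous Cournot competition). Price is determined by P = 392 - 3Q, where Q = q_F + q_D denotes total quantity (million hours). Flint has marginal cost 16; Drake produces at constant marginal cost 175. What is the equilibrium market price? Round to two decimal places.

Flint's profit: π_F = (392 - 3Q)q_F - (16q_F). Setting ∂π_F/∂q_F = 0: 376 - 6q_F - 3(q_D) = 0.
Drake's first-order condition: 217 - 6q_D - 3(q_F) = 0.
So q_F = (376 - 3q_D)/6 and q_D = (217 - 3q_F)/6.
Solving the pair: q_F = 535/9, q_D = 58/9.
Total output Q = 593/9, so price P = 392 - 3·(593/9) = 583/3.

194.33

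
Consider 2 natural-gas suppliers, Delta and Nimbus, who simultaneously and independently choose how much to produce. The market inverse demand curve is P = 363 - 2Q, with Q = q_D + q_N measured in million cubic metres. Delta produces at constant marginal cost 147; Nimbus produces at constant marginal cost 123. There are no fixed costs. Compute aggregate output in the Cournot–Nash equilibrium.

76

Delta's profit: π_D = (363 - 2Q)q_D - (147q_D). Setting ∂π_D/∂q_D = 0: 216 - 4q_D - 2(q_N) = 0.
Nimbus's first-order condition: 240 - 4q_N - 2(q_D) = 0.
Rearranging gives the reaction functions q_D = (216 - 2q_N)/4 and q_N = (240 - 2q_D)/4.
Substituting one into the other gives q_D = 32 and q_N = 44.
Total output Q = 32 + 44 = 76.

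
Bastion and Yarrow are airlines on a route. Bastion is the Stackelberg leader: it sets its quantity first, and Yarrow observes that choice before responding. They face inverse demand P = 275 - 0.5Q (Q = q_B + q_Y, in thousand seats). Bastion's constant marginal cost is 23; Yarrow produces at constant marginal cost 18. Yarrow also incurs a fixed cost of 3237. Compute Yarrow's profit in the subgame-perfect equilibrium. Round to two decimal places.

The follower Yarrow best-responds to any q_B: π_Y = (275 - 0.5Q)q_Y - 18q_Y.
Setting the follower's marginal profit to zero, 257 - (1/2)q_B - q_Y = 0, i.e. q_Y = (257 - (1/2)q_B).
The leader anticipates this reaction. Substituting into P = 275 - 0.5Q gives P = 293/2 - (1/4)q_B, so π_B = (293/2 - (1/4)q_B)q_B - 23q_B.
Leader FOC: 247/2 - (1/2)q_B = 0, so q_B = 247.
Then q_Y = (257 - (1/2)·247) = 267/2.
Price P = 275 - (1/2)·(761/2) = 339/4.
Yarrow's profit: (339/4 - 18)·(267/2) - 3237 = 5674.1250.

5674.13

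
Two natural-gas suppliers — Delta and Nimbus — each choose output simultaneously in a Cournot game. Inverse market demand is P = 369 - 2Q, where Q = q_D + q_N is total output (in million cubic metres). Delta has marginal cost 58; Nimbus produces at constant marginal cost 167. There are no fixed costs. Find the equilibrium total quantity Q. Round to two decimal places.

85.50

Delta's profit: π_D = (369 - 2Q)q_D - (58q_D). Setting ∂π_D/∂q_D = 0: 311 - 4q_D - 2(q_N) = 0.
Nimbus's profit: π_N = (369 - 2Q)q_N - (167q_N). Setting ∂π_N/∂q_N = 0: 202 - 4q_N - 2(q_D) = 0.
Rearranging gives the reaction functions q_D = (311 - 2q_N)/4 and q_N = (202 - 2q_D)/4.
Solving the pair: q_D = 70, q_N = 31/2.
Total output Q = 70 + 31/2 = 171/2.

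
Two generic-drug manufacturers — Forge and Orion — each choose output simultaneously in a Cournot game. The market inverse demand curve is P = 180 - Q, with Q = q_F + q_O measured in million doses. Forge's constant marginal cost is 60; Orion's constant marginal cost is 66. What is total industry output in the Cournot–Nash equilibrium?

Forge's profit: π_F = (180 - Q)q_F - (60q_F). Setting ∂π_F/∂q_F = 0: 120 - 2q_F - (q_O) = 0.
Orion's profit: π_O = (180 - Q)q_O - (66q_O). Setting ∂π_O/∂q_O = 0: 114 - 2q_O - (q_F) = 0.
Best responses: q_F = (120 - q_O)/2, q_O = (114 - q_F)/2.
Substituting one into the other gives q_F = 42 and q_O = 36.
Total output Q = 42 + 36 = 78.

78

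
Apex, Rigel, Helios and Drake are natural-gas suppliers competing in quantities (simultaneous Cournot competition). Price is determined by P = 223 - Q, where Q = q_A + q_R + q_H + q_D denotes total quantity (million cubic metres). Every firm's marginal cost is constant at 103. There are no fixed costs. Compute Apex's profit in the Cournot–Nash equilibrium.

Each firm earns π_i = (223 - Q)q_i - 103q_i.
First-order condition (treating rivals' output as given): 120 - 2q_i - Σ_{j≠i} q_j = 0.
By symmetry each firm produces the same amount; substituting Σ_{j≠i} q_j = 3q_i yields q_i = 120/5 = 24.
Price P = 223 - 96 = 127.
Apex's profit: (127 - 103)·24 = 576.

576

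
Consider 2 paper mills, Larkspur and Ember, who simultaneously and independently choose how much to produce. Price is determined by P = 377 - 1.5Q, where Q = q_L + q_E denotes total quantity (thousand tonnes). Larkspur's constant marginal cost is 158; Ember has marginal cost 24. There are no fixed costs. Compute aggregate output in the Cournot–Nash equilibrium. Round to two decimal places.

127.11

Larkspur's profit: π_L = (377 - 1.5Q)q_L - (158q_L). Setting ∂π_L/∂q_L = 0: 219 - 3q_L - (3/2)(q_E) = 0.
Ember's profit: π_E = (377 - 1.5Q)q_E - (24q_E). Setting ∂π_E/∂q_E = 0: 353 - 3q_E - (3/2)(q_L) = 0.
Rearranging gives the reaction functions q_L = (219 - (3/2)q_E)/3 and q_E = (353 - (3/2)q_L)/3.
Solving the pair: q_L = 170/9, q_E = 974/9.
Total output Q = 170/9 + 974/9 = 1144/9.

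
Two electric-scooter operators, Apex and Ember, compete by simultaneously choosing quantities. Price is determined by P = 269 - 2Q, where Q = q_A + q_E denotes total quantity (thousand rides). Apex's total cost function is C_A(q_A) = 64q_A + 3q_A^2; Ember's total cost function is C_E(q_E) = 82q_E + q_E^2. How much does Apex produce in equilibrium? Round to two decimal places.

15.29

Apex's profit: π_A = (269 - 2Q)q_A - (64q_A + 3q_A²). Setting ∂π_A/∂q_A = 0: 205 - 10q_A - 2(q_E) = 0.
Ember's profit: π_E = (269 - 2Q)q_E - (82q_E + q_E²). Setting ∂π_E/∂q_E = 0: 187 - 6q_E - 2(q_A) = 0.
So q_A = (205 - 2q_E)/10 and q_E = (187 - 2q_A)/6.
Substituting one into the other gives q_A = 107/7 and q_E = 365/14.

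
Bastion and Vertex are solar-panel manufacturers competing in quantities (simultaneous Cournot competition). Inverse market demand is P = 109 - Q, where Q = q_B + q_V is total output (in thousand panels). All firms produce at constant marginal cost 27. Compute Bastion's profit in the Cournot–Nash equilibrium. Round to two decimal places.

747.11

A representative firm's profit is π_i = q_i(109 - Q) - 27q_i.
First-order condition (treating rivals' output as given): 82 - 2q_i - q_j = 0.
With identical firms every q_j equals q_i, so q_j = q_i and 82 = 3q_i, giving q_i = 82/3.
Price P = 109 - 164/3 = 163/3.
Bastion's profit: (163/3 - 27)·(82/3) = 747.1111.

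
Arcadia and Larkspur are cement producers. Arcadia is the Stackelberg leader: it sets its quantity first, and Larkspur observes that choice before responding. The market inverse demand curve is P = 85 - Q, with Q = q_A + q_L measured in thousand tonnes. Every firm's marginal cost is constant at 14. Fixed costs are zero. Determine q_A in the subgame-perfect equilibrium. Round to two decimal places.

Solve by backward induction. Given q_A, the follower Larkspur maximises π_L = (85 - q_A - q_L)q_L - 14q_L.
Setting the follower's marginal profit to zero, 71 - q_A - 2q_L = 0, i.e. q_L = (71 - q_A)/2.
The leader anticipates this reaction. Substituting into P = 85 - Q gives P = 99/2 - (1/2)q_A, so π_A = (99/2 - (1/2)q_A)q_A - 14q_A.
Leader FOC: 71/2 - q_A = 0, so q_A = 71/2.
Then q_L = (71 - 71/2)/2 = 71/4.

35.50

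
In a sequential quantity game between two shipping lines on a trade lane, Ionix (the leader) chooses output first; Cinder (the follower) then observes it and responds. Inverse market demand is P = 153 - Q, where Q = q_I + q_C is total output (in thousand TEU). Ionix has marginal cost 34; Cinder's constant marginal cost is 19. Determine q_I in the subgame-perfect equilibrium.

The follower Cinder best-responds to any q_I: π_C = (153 - Q)q_C - 19q_C.
∂π_C/∂q_C = 134 - q_I - 2q_C = 0 gives the reaction function q_C = (134 - q_I)/2.
Ionix substitutes q_C(q_I) into its own profit: π_I = q_I(153 - q_I - (134 - q_I)/2) - 34q_I = (86 - (1/2)q_I)q_I - 34q_I.
Leader FOC: 52 - q_I = 0, so q_I = 52.
Then q_C = (134 - 52)/2 = 41.

52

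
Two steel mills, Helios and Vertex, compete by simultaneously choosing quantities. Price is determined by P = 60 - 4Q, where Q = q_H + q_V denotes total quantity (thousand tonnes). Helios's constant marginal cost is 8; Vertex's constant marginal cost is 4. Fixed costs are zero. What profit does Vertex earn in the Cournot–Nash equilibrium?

100

Helios's profit: π_H = (60 - 4Q)q_H - (8q_H). Setting ∂π_H/∂q_H = 0: 52 - 8q_H - 4(q_V) = 0.
Vertex's first-order condition: 56 - 8q_V - 4(q_H) = 0.
Rearranging gives the reaction functions q_H = (52 - 4q_V)/8 and q_V = (56 - 4q_H)/8.
Substituting one into the other gives q_H = 4 and q_V = 5.
Price P = 60 - 4·9 = 24.
Vertex's profit: (24 - 4)·5 = 100.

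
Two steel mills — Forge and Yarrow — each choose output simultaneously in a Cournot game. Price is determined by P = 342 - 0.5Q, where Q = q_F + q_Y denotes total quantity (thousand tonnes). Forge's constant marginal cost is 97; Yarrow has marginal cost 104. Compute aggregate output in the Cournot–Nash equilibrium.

322

Forge's profit: π_F = (342 - 0.5Q)q_F - (97q_F). Setting ∂π_F/∂q_F = 0: 245 - q_F - (1/2)(q_Y) = 0.
Yarrow's first-order condition: 238 - q_Y - (1/2)(q_F) = 0.
So q_F = (245 - (1/2)q_Y) and q_Y = (238 - (1/2)q_F).
Solving the pair: q_F = 168, q_Y = 154.
Total output Q = 168 + 154 = 322.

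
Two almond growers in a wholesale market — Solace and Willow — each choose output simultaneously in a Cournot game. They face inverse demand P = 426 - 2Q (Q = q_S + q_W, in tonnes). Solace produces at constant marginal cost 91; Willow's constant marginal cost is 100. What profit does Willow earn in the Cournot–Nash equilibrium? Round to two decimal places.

Solace's profit: π_S = (426 - 2Q)q_S - (91q_S). Setting ∂π_S/∂q_S = 0: 335 - 4q_S - 2(q_W) = 0.
Willow's first-order condition: 326 - 4q_W - 2(q_S) = 0.
Rearranging gives the reaction functions q_S = (335 - 2q_W)/4 and q_W = (326 - 2q_S)/4.
Substituting one into the other gives q_S = 172/3 and q_W = 317/6.
Price P = 426 - 2·(661/6) = 617/3.
Willow's profit: (617/3 - 100)·(317/6) = 5582.7222.

5582.72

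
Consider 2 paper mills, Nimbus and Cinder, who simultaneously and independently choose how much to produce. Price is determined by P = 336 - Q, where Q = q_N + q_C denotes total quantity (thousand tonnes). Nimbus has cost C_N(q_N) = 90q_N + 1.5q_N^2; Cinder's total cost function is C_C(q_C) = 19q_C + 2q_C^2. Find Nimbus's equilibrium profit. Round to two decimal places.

Nimbus's profit: π_N = (336 - Q)q_N - (90q_N + (3/2)q_N²). Setting ∂π_N/∂q_N = 0: 246 - 5q_N - (q_C) = 0.
Cinder's profit: π_C = (336 - Q)q_C - (19q_C + 2q_C²). Setting ∂π_C/∂q_C = 0: 317 - 6q_C - (q_N) = 0.
So q_N = (246 - q_C)/5 and q_C = (317 - q_N)/6.
Substituting one into the other gives q_N = 1159/29 and q_C = 1339/29.
Price P = 336 - 86.1379 = 249.8621.
Nimbus's profit: 249.8621·(1159/29) - 90·(1159/29) - (3/2)(1159/29)² = 3993.1064.

3993.11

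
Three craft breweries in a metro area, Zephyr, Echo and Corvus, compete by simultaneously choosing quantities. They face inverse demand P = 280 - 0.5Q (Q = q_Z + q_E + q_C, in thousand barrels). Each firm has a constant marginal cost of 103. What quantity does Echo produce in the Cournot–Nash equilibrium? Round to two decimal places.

88.50

Each firm earns π_i = (280 - 0.5Q)q_i - 103q_i.
Setting ∂π_i/∂q_i = 0 with rivals' quantities fixed: 177 - q_i - (1/2)·Σ_{j≠i} q_j = 0.
By symmetry each firm produces the same amount; substituting Σ_{j≠i} q_j = 2q_i yields q_i = 177/2.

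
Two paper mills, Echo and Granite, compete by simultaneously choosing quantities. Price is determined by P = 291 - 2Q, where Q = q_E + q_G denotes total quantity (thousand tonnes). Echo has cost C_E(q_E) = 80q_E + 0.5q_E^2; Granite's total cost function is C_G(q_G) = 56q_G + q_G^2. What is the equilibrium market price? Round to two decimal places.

Echo's profit: π_E = (291 - 2Q)q_E - (80q_E + (1/2)q_E²). Setting ∂π_E/∂q_E = 0: 211 - 5q_E - 2(q_G) = 0.
Granite's first-order condition: 235 - 6q_G - 2(q_E) = 0.
Best responses: q_E = (211 - 2q_G)/5, q_G = (235 - 2q_E)/6.
Substituting one into the other gives q_E = 398/13 and q_G = 753/26.
Total output Q = 1549/26, so price P = 291 - 2·(1549/26) = 171.8462.

171.85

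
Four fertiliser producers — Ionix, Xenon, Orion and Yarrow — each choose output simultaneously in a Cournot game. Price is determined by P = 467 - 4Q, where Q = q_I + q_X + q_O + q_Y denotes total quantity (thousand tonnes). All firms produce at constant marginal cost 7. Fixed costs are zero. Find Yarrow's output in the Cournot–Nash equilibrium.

A representative firm's profit is π_i = q_i(467 - 4Q) - 7q_i.
Setting ∂π_i/∂q_i = 0 with rivals' quantities fixed: 460 - 8q_i - 4·Σ_{j≠i} q_j = 0.
With identical firms every q_j equals q_i, so Σ_{j≠i} q_j = 3q_i and 460 = 20q_i, giving q_i = 23.

23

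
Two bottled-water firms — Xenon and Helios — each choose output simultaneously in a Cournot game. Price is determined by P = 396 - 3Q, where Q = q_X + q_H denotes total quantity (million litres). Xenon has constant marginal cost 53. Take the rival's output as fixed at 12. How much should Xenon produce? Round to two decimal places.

51.17

With the rival's output fixed at 12, Xenon's profit is π_X = (396 - 3·12 - 3q_X)q_X - (53q_X) = (360 - 3q_X)q_X - (53q_X).
∂π_X/∂q_X = 307 - 6q_X = 0, so q_X = 307/6.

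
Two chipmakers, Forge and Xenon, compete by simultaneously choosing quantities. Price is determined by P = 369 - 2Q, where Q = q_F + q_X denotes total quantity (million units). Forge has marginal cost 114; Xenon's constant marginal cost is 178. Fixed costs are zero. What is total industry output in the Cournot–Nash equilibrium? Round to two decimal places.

Forge's profit: π_F = (369 - 2Q)q_F - (114q_F). Setting ∂π_F/∂q_F = 0: 255 - 4q_F - 2(q_X) = 0.
Xenon's profit: π_X = (369 - 2Q)q_X - (178q_X). Setting ∂π_X/∂q_X = 0: 191 - 4q_X - 2(q_F) = 0.
Rearranging gives the reaction functions q_F = (255 - 2q_X)/4 and q_X = (191 - 2q_F)/4.
Solving the pair: q_F = 319/6, q_X = 127/6.
Total output Q = 319/6 + 127/6 = 223/3.

74.33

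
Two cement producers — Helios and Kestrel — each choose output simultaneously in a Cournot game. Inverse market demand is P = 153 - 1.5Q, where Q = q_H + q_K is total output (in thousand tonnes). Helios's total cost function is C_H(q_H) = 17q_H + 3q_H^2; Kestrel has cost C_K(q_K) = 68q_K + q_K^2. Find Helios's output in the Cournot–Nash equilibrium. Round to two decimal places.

12.92

Helios's profit: π_H = (153 - 1.5Q)q_H - (17q_H + 3q_H²). Setting ∂π_H/∂q_H = 0: 136 - 9q_H - (3/2)(q_K) = 0.
Kestrel's first-order condition: 85 - 5q_K - (3/2)(q_H) = 0.
Best responses: q_H = (136 - (3/2)q_K)/9, q_K = (85 - (3/2)q_H)/5.
Substituting one into the other gives q_H = 12.9240 and q_K = 748/57.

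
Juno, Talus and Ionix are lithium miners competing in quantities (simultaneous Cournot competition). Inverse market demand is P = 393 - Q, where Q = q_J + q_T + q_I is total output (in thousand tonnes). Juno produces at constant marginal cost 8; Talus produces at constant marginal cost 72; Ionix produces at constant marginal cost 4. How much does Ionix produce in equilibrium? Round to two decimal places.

Juno's profit: π_J = (393 - Q)q_J - (8q_J). Setting ∂π_J/∂q_J = 0: 385 - 2q_J - (q_T + q_I) = 0.
Talus's first-order condition: 321 - 2q_T - (q_J + q_I) = 0.
Ionix's profit: π_I = (393 - Q)q_I - (4q_I). Setting ∂π_I/∂q_I = 0: 389 - 2q_I - (q_J + q_T) = 0.
Adding the 3 first-order conditions: 1095 − 4Q = 0, so Q = 1095/4.
Back-substituting: q_J = (385 − 1095/4) = 445/4, q_T = (321 − 1095/4) = 189/4, q_I = (389 − 1095/4) = 461/4.

115.25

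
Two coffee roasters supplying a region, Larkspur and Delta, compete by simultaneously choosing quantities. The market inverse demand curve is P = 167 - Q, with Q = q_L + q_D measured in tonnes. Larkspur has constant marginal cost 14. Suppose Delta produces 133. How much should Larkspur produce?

With the rival's output fixed at 133, Larkspur's profit is π_L = (167 - 133 - q_L)q_L - (14q_L) = (34 - q_L)q_L - (14q_L).
∂π_L/∂q_L = 20 - 2q_L = 0, so q_L = 10.

10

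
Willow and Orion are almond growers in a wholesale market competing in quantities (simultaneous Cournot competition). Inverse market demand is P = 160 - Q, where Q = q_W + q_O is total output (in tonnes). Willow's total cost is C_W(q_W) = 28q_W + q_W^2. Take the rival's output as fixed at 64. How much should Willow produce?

17

With the rival's output fixed at 64, Willow's profit is π_W = (160 - 64 - q_W)q_W - (28q_W + q_W²) = (96 - q_W)q_W - (28q_W + q_W²).
∂π_W/∂q_W = 68 - 4q_W = 0, so q_W = 17.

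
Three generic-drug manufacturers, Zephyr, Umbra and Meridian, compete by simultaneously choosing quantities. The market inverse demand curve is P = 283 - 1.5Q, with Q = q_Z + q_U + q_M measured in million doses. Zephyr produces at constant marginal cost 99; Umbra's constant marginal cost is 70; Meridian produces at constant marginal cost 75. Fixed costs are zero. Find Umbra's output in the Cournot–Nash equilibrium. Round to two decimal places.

Zephyr's profit: π_Z = (283 - 1.5Q)q_Z - (99q_Z). Setting ∂π_Z/∂q_Z = 0: 184 - 3q_Z - (3/2)(q_U + q_M) = 0.
Umbra's first-order condition: 213 - 3q_U - (3/2)(q_Z + q_M) = 0.
Meridian's first-order condition: 208 - 3q_M - (3/2)(q_Z + q_U) = 0.
Adding the 3 first-order conditions: 605 − 6Q = 0, so Q = 605/6.
Back-substituting: q_Z = (184 − 605/4)/(3/2) = 131/6, q_U = (213 − 605/4)/(3/2) = 247/6, q_M = (208 − 605/4)/(3/2) = 227/6.

41.17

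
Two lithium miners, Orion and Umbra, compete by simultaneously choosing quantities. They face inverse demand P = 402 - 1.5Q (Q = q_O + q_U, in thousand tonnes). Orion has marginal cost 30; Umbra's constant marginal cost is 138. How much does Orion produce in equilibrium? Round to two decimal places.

Orion's profit: π_O = (402 - 1.5Q)q_O - (30q_O). Setting ∂π_O/∂q_O = 0: 372 - 3q_O - (3/2)(q_U) = 0.
Umbra's first-order condition: 264 - 3q_U - (3/2)(q_O) = 0.
Rearranging gives the reaction functions q_O = (372 - (3/2)q_U)/3 and q_U = (264 - (3/2)q_O)/3.
Substituting one into the other gives q_O = 320/3 and q_U = 104/3.

106.67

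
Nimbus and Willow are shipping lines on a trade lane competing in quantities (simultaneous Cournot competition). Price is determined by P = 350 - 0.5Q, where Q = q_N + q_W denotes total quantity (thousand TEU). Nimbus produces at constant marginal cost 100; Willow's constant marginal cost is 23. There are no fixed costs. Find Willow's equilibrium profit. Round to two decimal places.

Nimbus's profit: π_N = (350 - 0.5Q)q_N - (100q_N). Setting ∂π_N/∂q_N = 0: 250 - q_N - (1/2)(q_W) = 0.
Willow's first-order condition: 327 - q_W - (1/2)(q_N) = 0.
Best responses: q_N = (250 - (1/2)q_W), q_W = (327 - (1/2)q_N).
Solving the pair: q_N = 346/3, q_W = 808/3.
Price P = 350 - (1/2)·(1154/3) = 473/3.
Willow's profit: (473/3 - 23)·(808/3) = 36270.2222.

36270.22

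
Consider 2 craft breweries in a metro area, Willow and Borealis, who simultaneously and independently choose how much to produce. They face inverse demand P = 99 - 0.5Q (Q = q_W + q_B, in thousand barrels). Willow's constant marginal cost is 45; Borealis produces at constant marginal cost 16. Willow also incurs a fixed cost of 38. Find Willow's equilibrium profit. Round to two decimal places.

100.89

Willow's profit: π_W = (99 - 0.5Q)q_W - (45q_W). Setting ∂π_W/∂q_W = 0: 54 - q_W - (1/2)(q_B) = 0.
Borealis's profit: π_B = (99 - 0.5Q)q_B - (16q_B). Setting ∂π_B/∂q_B = 0: 83 - q_B - (1/2)(q_W) = 0.
Best responses: q_W = (54 - (1/2)q_B), q_B = (83 - (1/2)q_W).
Substituting one into the other gives q_W = 50/3 and q_B = 224/3.
Price P = 99 - (1/2)·(274/3) = 160/3.
Willow's profit: (160/3 - 45)·(50/3) - 38 = 908/9.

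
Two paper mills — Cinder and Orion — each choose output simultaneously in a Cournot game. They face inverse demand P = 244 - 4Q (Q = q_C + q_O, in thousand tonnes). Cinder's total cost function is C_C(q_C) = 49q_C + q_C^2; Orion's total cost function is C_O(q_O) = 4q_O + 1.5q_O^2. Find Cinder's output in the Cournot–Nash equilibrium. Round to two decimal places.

Cinder's profit: π_C = (244 - 4Q)q_C - (49q_C + q_C²). Setting ∂π_C/∂q_C = 0: 195 - 10q_C - 4(q_O) = 0.
Orion's first-order condition: 240 - 11q_O - 4(q_C) = 0.
Rearranging gives the reaction functions q_C = (195 - 4q_O)/10 and q_O = (240 - 4q_C)/11.
Solving the pair: q_C = 1185/94, q_O = 810/47.

12.61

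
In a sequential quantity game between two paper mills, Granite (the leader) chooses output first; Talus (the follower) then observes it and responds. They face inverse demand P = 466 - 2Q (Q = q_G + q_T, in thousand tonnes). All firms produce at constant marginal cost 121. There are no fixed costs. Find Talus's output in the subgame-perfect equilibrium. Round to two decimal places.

Solve by backward induction. Given q_G, the follower Talus maximises π_T = (466 - 2q_G - 2q_T)q_T - 121q_T.
Setting the follower's marginal profit to zero, 345 - 2q_G - 4q_T = 0, i.e. q_T = (345 - 2q_G)/4.
Granite substitutes q_T(q_G) into its own profit: π_G = q_G(466 - 2q_G - (345 - 2q_G)/2) - 121q_G = (587/2 - q_G)q_G - 121q_G.
Leader FOC: 345/2 - 2q_G = 0, so q_G = 345/4.
Then q_T = (345 - 2·(345/4))/4 = 345/8.

43.13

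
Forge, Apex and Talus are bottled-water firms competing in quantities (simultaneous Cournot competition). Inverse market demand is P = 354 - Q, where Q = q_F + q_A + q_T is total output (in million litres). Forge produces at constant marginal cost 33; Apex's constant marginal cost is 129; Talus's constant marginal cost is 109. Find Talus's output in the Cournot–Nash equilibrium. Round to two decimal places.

47.25

Forge's profit: π_F = (354 - Q)q_F - (33q_F). Setting ∂π_F/∂q_F = 0: 321 - 2q_F - (q_A + q_T) = 0.
Apex's first-order condition: 225 - 2q_A - (q_F + q_T) = 0.
Talus's profit: π_T = (354 - Q)q_T - (109q_T). Setting ∂π_T/∂q_T = 0: 245 - 2q_T - (q_F + q_A) = 0.
Adding the 3 conditions: 791 − 2Q − 2Q = 0, i.e. Q = 791/4.
Back-substituting: q_F = (321 − 791/4) = 493/4, q_A = (225 − 791/4) = 109/4, q_T = (245 − 791/4) = 189/4.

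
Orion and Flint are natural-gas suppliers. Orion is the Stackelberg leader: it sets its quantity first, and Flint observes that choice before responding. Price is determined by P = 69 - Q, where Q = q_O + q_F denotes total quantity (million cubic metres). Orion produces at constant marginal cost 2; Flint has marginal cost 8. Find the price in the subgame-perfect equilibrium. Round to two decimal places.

20.25

The follower Flint best-responds to any q_O: π_F = (69 - Q)q_F - 8q_F.
Follower FOC: 61 - q_O - 2q_F = 0, so q_F(q_O) = (61 - q_O)/2.
The leader anticipates this reaction. Substituting into P = 69 - Q gives P = 77/2 - (1/2)q_O, so π_O = (77/2 - (1/2)q_O)q_O - 2q_O.
Leader FOC: 73/2 - q_O = 0, so q_O = 73/2.
Then q_F = (61 - 73/2)/2 = 49/4.
Total output Q = 195/4, so price P = 69 - 195/4 = 81/4.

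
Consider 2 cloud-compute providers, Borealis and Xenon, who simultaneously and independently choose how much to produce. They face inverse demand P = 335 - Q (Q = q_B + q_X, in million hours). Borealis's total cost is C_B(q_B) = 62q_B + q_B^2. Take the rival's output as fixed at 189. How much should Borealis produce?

With the rival's output fixed at 189, Borealis's profit is π_B = (335 - 189 - q_B)q_B - (62q_B + q_B²) = (146 - q_B)q_B - (62q_B + q_B²).
∂π_B/∂q_B = 84 - 4q_B = 0, so q_B = 21.

21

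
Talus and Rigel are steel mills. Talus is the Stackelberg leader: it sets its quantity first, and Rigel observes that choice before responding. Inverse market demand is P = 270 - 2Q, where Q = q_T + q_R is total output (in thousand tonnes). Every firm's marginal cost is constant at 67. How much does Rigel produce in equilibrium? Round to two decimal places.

25.38

The follower Rigel best-responds to any q_T: π_R = (270 - 2Q)q_R - 67q_R.
∂π_R/∂q_R = 203 - 2q_T - 4q_R = 0 gives the reaction function q_R = (203 - 2q_T)/4.
The leader anticipates this reaction. Substituting into P = 270 - 2Q gives P = 337/2 - q_T, so π_T = (337/2 - q_T)q_T - 67q_T.
The leader's first-order condition 203/2 - 2q_T = 0 yields q_T = 203/4.
Then q_R = (203 - 2·(203/4))/4 = 203/8.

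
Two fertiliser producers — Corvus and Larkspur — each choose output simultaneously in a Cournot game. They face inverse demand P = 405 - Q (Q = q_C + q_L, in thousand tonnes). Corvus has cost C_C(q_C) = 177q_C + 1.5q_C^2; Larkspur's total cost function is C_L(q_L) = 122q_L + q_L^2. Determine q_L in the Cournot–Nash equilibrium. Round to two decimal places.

Corvus's profit: π_C = (405 - Q)q_C - (177q_C + (3/2)q_C²). Setting ∂π_C/∂q_C = 0: 228 - 5q_C - (q_L) = 0.
Larkspur's profit: π_L = (405 - Q)q_L - (122q_L + q_L²). Setting ∂π_L/∂q_L = 0: 283 - 4q_L - (q_C) = 0.
Best responses: q_C = (228 - q_L)/5, q_L = (283 - q_C)/4.
Solving the pair: q_C = 629/19, q_L = 1187/19.

62.47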